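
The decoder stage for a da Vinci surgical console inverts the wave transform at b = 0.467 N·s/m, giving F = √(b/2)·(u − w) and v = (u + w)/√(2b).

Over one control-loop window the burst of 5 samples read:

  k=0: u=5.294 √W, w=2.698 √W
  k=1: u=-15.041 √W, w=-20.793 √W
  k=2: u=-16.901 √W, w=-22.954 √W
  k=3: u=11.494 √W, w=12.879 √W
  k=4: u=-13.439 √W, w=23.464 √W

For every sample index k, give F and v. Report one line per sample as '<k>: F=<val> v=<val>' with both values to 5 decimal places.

0: F=1.25443 v=8.26955
1: F=2.77947 v=-37.07847
2: F=2.92492 v=-41.23912
3: F=-0.66926 v=25.21945
4: F=-17.83221 v=10.37316

k=0: u−w=2.59600, u+w=7.99200; √(b/2)=0.48322, √(2b)=0.96644; F=0.48322×2.596=1.25443, v=7.99200/0.96644=8.26955
k=1: u−w=5.75200, u+w=-35.83400; √(b/2)=0.48322, √(2b)=0.96644; F=0.48322×5.752=2.77947, v=-35.83400/0.96644=-37.07847
k=2: u−w=6.05300, u+w=-39.85500; √(b/2)=0.48322, √(2b)=0.96644; F=0.48322×6.053=2.92492, v=-39.85500/0.96644=-41.23912
k=3: u−w=-1.38500, u+w=24.37300; √(b/2)=0.48322, √(2b)=0.96644; F=0.48322×(-1.385)=-0.66926, v=24.37300/0.96644=25.21945
k=4: u−w=-36.90300, u+w=10.02500; √(b/2)=0.48322, √(2b)=0.96644; F=0.48322×(-36.903)=-17.83221, v=10.02500/0.96644=10.37316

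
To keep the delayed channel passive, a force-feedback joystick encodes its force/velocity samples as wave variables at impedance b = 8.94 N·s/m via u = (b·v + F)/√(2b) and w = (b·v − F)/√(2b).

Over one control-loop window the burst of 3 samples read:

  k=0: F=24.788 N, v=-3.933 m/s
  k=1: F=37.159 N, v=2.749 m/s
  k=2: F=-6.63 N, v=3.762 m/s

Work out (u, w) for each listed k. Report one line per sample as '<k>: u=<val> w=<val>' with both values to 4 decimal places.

0: u=-2.4531 w=-14.1775
1: u=14.5998 w=-2.9758
2: u=6.3858 w=9.5217

k=0: b·v=8.94×(-3.933)=-35.1610; √(2b)=4.2285; u=(-35.1610+24.788)/4.2285=-2.4531, w=(-35.1610−24.788)/4.2285=-14.1775
k=1: b·v=8.94×2.749=24.5761; √(2b)=4.2285; u=(24.5761+37.159)/4.2285=14.5998, w=(24.5761−37.159)/4.2285=-2.9758
k=2: b·v=8.94×3.762=33.6323; √(2b)=4.2285; u=(33.6323+(-6.63))/4.2285=6.3858, w=(33.6323−(-6.63))/4.2285=9.5217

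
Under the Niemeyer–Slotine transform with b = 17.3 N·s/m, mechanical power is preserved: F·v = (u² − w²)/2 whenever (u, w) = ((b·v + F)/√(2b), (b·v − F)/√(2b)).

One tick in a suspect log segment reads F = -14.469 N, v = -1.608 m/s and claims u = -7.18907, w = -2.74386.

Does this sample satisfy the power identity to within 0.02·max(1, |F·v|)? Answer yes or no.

no

F·v = (-14.469)×(-1.608) = 23.26615 W.
(u² − w²)/2 = (51.68273 − 7.52877)/2 = 22.07698 W.
|Δ| = 1.18917;  2% of max(1, |F·v|) = 0.46532.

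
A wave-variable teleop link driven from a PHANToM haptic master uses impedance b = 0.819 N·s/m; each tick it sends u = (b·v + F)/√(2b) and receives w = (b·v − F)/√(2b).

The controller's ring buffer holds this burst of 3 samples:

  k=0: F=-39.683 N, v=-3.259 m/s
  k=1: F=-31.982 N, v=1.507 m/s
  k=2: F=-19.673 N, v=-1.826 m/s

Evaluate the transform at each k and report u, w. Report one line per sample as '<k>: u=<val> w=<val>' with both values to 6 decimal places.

k=0: b·v=0.819×(-3.259)=-2.669121; √(2b)=1.279844; u=(-2.669121+(-39.683))/1.279844=-33.091634, w=(-2.669121−(-39.683))/1.279844=28.920624
k=1: b·v=0.819×1.507=1.234233; √(2b)=1.279844; u=(1.234233+(-31.982))/1.279844=-24.024626, w=(1.234233−(-31.982))/1.279844=25.953350
k=2: b·v=0.819×(-1.826)=-1.495494; √(2b)=1.279844; u=(-1.495494+(-19.673))/1.279844=-16.539905, w=(-1.495494−(-19.673))/1.279844=14.202910

0: u=-33.091634 w=28.920624
1: u=-24.024626 w=25.953350
2: u=-16.539905 w=14.202910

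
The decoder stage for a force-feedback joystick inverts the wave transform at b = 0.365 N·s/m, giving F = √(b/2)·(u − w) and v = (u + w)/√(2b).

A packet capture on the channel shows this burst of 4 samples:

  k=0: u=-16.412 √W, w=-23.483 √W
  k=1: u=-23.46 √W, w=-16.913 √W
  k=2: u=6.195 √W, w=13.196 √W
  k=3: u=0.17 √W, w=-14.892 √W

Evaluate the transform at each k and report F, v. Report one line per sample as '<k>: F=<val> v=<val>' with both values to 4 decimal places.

k=0: u−w=7.0710, u+w=-39.8950; √(b/2)=0.4272, √(2b)=0.8544; F=0.4272×7.071=3.0207, v=-39.8950/0.8544=-46.6936
k=1: u−w=-6.5470, u+w=-40.3730; √(b/2)=0.4272, √(2b)=0.8544; F=0.4272×(-6.547)=-2.7969, v=-40.3730/0.8544=-47.2530
k=2: u−w=-7.0010, u+w=19.3910; √(b/2)=0.4272, √(2b)=0.8544; F=0.4272×(-7.001)=-2.9908, v=19.3910/0.8544=22.6954
k=3: u−w=15.0620, u+w=-14.7220; √(b/2)=0.4272, √(2b)=0.8544; F=0.4272×15.062=6.4345, v=-14.7220/0.8544=-17.2308

0: F=3.0207 v=-46.6936
1: F=-2.7969 v=-47.2530
2: F=-2.9908 v=22.6954
3: F=6.4345 v=-17.2308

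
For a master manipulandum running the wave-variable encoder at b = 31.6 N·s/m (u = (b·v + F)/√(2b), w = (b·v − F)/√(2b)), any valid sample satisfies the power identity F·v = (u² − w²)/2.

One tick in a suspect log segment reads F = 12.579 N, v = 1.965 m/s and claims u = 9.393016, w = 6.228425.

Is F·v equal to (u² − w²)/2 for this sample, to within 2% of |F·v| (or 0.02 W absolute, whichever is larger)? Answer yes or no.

F·v = 12.579×1.965 = 24.717735 W.
(u² − w²)/2 = (88.228750 − 38.793278)/2 = 24.717736 W.
|Δ| = 0.000001;  2% of max(1, |F·v|) = 0.494355.

yes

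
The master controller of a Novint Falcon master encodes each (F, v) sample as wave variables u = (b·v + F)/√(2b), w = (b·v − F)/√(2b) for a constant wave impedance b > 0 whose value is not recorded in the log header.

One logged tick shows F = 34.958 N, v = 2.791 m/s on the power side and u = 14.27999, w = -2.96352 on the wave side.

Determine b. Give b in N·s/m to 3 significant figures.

b = 8.22 N·s/m

u + w = 11.31647;  u + w = √(2b)·v, so √(2b) = 11.31647/2.791 = 4.05463.
b = (√(2b))²/2 = 16.44002/2 = 8.22001.
(Check via u − w = 2F/√(2b): u − w = 17.24351, 2F/√(2b) = 17.24350.)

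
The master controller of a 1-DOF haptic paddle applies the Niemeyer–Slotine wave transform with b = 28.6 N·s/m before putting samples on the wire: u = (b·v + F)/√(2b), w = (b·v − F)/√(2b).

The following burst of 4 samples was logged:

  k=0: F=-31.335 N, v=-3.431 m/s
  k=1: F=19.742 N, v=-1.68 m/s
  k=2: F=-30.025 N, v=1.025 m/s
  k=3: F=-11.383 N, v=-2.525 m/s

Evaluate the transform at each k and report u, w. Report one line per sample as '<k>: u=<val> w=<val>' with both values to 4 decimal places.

k=0: b·v=28.6×(-3.431)=-98.1266; √(2b)=7.5631; u=(-98.1266+(-31.335))/7.5631=-17.1176, w=(-98.1266−(-31.335))/7.5631=-8.8313
k=1: b·v=28.6×(-1.68)=-48.0480; √(2b)=7.5631; u=(-48.0480+19.742)/7.5631=-3.7427, w=(-48.0480−19.742)/7.5631=-8.9633
k=2: b·v=28.6×1.025=29.3150; √(2b)=7.5631; u=(29.3150+(-30.025))/7.5631=-0.0939, w=(29.3150−(-30.025))/7.5631=7.8460
k=3: b·v=28.6×(-2.525)=-72.2150; √(2b)=7.5631; u=(-72.2150+(-11.383))/7.5631=-11.0535, w=(-72.2150−(-11.383))/7.5631=-8.0433

0: u=-17.1176 w=-8.8313
1: u=-3.7427 w=-8.9633
2: u=-0.0939 w=7.8460
3: u=-11.0535 w=-8.0433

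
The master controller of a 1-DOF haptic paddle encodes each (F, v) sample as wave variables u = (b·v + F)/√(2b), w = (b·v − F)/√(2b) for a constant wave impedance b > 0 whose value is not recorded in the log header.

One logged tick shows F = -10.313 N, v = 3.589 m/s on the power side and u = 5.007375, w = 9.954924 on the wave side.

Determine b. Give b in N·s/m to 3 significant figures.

b = 8.69 N·s/m

u + w = 14.962299;  u + w = √(2b)·v, so √(2b) = 14.962299/3.589 = 4.168933.
b = (√(2b))²/2 = 17.379999/2 = 8.689999.
(Check via u − w = 2F/√(2b): u − w = -4.947549, 2F/√(2b) = -4.947549.)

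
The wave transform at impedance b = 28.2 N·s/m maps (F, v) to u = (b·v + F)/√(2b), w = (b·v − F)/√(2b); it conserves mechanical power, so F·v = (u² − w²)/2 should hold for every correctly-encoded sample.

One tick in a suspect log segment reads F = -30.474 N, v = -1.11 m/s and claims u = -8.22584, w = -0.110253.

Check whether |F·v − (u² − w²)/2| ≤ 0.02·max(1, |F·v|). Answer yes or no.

F·v = (-30.474)×(-1.11) = 33.826140 W.
(u² − w²)/2 = (67.664444 − 0.012156)/2 = 33.826144 W.
|Δ| = 0.000004;  2% of max(1, |F·v|) = 0.676523.

yes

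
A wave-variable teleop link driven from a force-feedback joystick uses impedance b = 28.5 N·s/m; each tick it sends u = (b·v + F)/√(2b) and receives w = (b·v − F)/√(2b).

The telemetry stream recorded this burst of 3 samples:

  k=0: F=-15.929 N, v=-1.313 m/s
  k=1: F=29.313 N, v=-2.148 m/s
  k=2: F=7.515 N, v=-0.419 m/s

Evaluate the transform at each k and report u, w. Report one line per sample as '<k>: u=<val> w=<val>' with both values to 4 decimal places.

k=0: b·v=28.5×(-1.313)=-37.4205; √(2b)=7.5498; u=(-37.4205+(-15.929))/7.5498=-7.0663, w=(-37.4205−(-15.929))/7.5498=-2.8466
k=1: b·v=28.5×(-2.148)=-61.2180; √(2b)=7.5498; u=(-61.2180+29.313)/7.5498=-4.2259, w=(-61.2180−29.313)/7.5498=-11.9911
k=2: b·v=28.5×(-0.419)=-11.9415; √(2b)=7.5498; u=(-11.9415+7.515)/7.5498=-0.5863, w=(-11.9415−7.515)/7.5498=-2.5771

0: u=-7.0663 w=-2.8466
1: u=-4.2259 w=-11.9911
2: u=-0.5863 w=-2.5771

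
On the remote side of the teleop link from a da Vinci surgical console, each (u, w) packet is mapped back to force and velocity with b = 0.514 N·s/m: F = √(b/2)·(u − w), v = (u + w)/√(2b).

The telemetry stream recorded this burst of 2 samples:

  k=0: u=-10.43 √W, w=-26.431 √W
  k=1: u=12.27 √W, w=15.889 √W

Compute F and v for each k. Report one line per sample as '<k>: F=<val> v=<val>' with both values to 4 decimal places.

0: F=8.1117 v=-36.3555
1: F=-1.8347 v=27.7729

k=0: u−w=16.0010, u+w=-36.8610; √(b/2)=0.5070, √(2b)=1.0139; F=0.5070×16.001=8.1117, v=-36.8610/1.0139=-36.3555
k=1: u−w=-3.6190, u+w=28.1590; √(b/2)=0.5070, √(2b)=1.0139; F=0.5070×(-3.619)=-1.8347, v=28.1590/1.0139=27.7729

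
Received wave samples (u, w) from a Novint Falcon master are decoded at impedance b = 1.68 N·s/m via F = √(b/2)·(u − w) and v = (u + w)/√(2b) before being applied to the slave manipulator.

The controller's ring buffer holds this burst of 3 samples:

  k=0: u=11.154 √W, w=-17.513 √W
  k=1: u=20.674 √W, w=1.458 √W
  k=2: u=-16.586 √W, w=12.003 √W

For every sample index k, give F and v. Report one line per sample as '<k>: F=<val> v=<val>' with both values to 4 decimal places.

k=0: u−w=28.6670, u+w=-6.3590; √(b/2)=0.9165, √(2b)=1.8330; F=0.9165×28.667=26.2737, v=-6.3590/1.8330=-3.4691
k=1: u−w=19.2160, u+w=22.1320; √(b/2)=0.9165, √(2b)=1.8330; F=0.9165×19.216=17.6118, v=22.1320/1.8330=12.0740
k=2: u−w=-28.5890, u+w=-4.5830; √(b/2)=0.9165, √(2b)=1.8330; F=0.9165×(-28.589)=-26.2023, v=-4.5830/1.8330=-2.5002

0: F=26.2737 v=-3.4691
1: F=17.6118 v=12.0740
2: F=-26.2023 v=-2.5002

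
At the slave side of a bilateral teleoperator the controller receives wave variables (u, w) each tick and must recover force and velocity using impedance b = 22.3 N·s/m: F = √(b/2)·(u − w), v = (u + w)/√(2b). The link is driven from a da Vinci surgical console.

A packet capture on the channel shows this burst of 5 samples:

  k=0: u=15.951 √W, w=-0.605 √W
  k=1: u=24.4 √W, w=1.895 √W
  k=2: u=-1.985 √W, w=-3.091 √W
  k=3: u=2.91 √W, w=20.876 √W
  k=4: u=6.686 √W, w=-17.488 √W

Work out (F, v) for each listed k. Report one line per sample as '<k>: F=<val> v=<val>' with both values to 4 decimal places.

k=0: u−w=16.5560, u+w=15.3460; √(b/2)=3.3392, √(2b)=6.6783; F=3.3392×16.556=55.2832, v=15.3460/6.6783=2.2979
k=1: u−w=22.5050, u+w=26.2950; √(b/2)=3.3392, √(2b)=6.6783; F=3.3392×22.505=75.1478, v=26.2950/6.6783=3.9374
k=2: u−w=1.1060, u+w=-5.0760; √(b/2)=3.3392, √(2b)=6.6783; F=3.3392×1.106=3.6931, v=-5.0760/6.6783=-0.7601
k=3: u−w=-17.9660, u+w=23.7860; √(b/2)=3.3392, √(2b)=6.6783; F=3.3392×(-17.966)=-59.9914, v=23.7860/6.6783=3.5617
k=4: u−w=24.1740, u+w=-10.8020; √(b/2)=3.3392, √(2b)=6.6783; F=3.3392×24.174=80.7209, v=-10.8020/6.6783=-1.6175

0: F=55.2832 v=2.2979
1: F=75.1478 v=3.9374
2: F=3.6931 v=-0.7601
3: F=-59.9914 v=3.5617
4: F=80.7209 v=-1.6175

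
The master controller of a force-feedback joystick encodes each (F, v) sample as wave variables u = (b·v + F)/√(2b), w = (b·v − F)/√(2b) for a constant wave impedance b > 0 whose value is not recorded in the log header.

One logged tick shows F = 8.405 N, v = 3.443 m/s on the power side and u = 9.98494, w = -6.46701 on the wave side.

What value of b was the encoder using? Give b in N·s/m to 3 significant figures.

u + w = 3.51793;  u + w = √(2b)·v, so √(2b) = 3.51793/3.443 = 1.02176.
b = (√(2b))²/2 = 1.04400/2 = 0.52200.
(Check via u − w = 2F/√(2b): u − w = 16.45195, 2F/√(2b) = 16.45196.)

b = 0.522 N·s/m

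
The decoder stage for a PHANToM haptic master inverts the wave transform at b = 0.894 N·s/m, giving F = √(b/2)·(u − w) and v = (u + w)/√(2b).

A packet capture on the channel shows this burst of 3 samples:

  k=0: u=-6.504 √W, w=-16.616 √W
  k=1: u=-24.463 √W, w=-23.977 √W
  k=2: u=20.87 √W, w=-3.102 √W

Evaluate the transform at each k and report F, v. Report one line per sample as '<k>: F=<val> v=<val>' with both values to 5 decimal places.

k=0: u−w=10.11200, u+w=-23.12000; √(b/2)=0.66858, √(2b)=1.33716; F=0.66858×10.112=6.76069, v=-23.12000/1.33716=-17.29036
k=1: u−w=-0.48600, u+w=-48.44000; √(b/2)=0.66858, √(2b)=1.33716; F=0.66858×(-0.486)=-0.32493, v=-48.44000/1.33716=-36.22600
k=2: u−w=23.97200, u+w=17.76800; √(b/2)=0.66858, √(2b)=1.33716; F=0.66858×23.972=16.02721, v=17.76800/1.33716=13.28785

0: F=6.76069 v=-17.29036
1: F=-0.32493 v=-36.22600
2: F=16.02721 v=13.28785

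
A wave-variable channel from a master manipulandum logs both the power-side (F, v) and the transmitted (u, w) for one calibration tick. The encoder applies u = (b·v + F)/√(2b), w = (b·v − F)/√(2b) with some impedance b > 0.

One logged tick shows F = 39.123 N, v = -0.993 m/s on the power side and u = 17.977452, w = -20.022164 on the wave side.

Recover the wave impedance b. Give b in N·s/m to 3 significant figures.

u + w = -2.044712;  u + w = √(2b)·v, so √(2b) = -2.044712/(-0.993) = 2.059126.
b = (√(2b))²/2 = 4.239999/2 = 2.120000.
(Check via u − w = 2F/√(2b): u − w = 37.999616, 2F/√(2b) = 37.999620.)

b = 2.12 N·s/m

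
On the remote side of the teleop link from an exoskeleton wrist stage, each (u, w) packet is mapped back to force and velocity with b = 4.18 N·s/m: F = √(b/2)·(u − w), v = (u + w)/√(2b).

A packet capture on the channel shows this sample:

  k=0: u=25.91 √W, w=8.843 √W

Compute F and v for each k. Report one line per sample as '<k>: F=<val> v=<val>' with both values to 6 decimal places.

k=0: u−w=17.067000, u+w=34.753000; √(b/2)=1.445683, √(2b)=2.891366; F=1.445683×17.067=24.673476, v=34.753000/2.891366=12.019576

0: F=24.673476 v=12.019576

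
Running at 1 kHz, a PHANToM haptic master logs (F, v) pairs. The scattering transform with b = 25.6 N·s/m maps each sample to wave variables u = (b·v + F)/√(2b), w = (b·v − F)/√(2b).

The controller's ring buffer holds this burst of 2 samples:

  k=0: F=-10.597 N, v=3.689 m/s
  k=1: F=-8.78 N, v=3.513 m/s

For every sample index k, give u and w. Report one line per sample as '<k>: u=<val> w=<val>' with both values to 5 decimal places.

0: u=11.71719 w=14.67914
1: u=11.34145 w=13.79553

k=0: b·v=25.6×3.689=94.43840; √(2b)=7.15542; u=(94.43840+(-10.597))/7.15542=11.71719, w=(94.43840−(-10.597))/7.15542=14.67914
k=1: b·v=25.6×3.513=89.93280; √(2b)=7.15542; u=(89.93280+(-8.78))/7.15542=11.34145, w=(89.93280−(-8.78))/7.15542=13.79553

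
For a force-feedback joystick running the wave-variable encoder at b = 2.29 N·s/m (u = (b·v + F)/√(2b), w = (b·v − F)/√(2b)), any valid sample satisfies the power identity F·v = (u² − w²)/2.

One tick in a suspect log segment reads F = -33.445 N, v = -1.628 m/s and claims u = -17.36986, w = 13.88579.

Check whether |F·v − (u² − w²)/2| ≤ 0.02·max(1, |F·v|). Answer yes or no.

yes

F·v = (-33.445)×(-1.628) = 54.4485 W.
(u² − w²)/2 = (301.7120 − 192.8152)/2 = 54.4484 W.
|Δ| = 0.0000;  2% of max(1, |F·v|) = 1.0890.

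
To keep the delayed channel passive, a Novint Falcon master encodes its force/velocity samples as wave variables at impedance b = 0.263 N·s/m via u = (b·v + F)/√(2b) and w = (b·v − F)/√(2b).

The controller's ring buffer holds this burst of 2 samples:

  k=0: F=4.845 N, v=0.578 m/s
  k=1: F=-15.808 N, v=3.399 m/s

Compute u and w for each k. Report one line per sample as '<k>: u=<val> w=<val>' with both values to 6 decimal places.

k=0: b·v=0.263×0.578=0.152014; √(2b)=0.725259; u=(0.152014+4.845)/0.725259=6.889976, w=(0.152014−4.845)/0.725259=-6.470776
k=1: b·v=0.263×3.399=0.893937; √(2b)=0.725259; u=(0.893937+(-15.808))/0.725259=-20.563787, w=(0.893937−(-15.808))/0.725259=23.028941

0: u=6.889976 w=-6.470776
1: u=-20.563787 w=23.028941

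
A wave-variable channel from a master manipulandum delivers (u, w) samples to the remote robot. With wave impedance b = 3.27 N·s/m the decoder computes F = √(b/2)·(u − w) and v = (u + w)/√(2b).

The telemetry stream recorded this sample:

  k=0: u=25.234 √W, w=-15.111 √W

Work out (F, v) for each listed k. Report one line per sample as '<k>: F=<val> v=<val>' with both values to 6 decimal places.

0: F=51.587989 v=3.958406

k=0: u−w=40.345000, u+w=10.123000; √(b/2)=1.278671, √(2b)=2.557342; F=1.278671×40.345=51.587989, v=10.123000/2.557342=3.958406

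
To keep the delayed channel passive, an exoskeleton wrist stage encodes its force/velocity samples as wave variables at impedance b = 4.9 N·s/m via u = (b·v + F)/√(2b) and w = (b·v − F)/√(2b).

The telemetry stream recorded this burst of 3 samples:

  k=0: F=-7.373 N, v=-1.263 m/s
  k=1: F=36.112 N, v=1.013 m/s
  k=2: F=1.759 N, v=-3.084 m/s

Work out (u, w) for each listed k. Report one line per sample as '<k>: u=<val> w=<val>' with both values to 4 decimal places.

0: u=-4.3321 w=0.3783
1: u=13.1212 w=-9.9500
2: u=-4.2653 w=-5.3891

k=0: b·v=4.9×(-1.263)=-6.1887; √(2b)=3.1305; u=(-6.1887+(-7.373))/3.1305=-4.3321, w=(-6.1887−(-7.373))/3.1305=0.3783
k=1: b·v=4.9×1.013=4.9637; √(2b)=3.1305; u=(4.9637+36.112)/3.1305=13.1212, w=(4.9637−36.112)/3.1305=-9.9500
k=2: b·v=4.9×(-3.084)=-15.1116; √(2b)=3.1305; u=(-15.1116+1.759)/3.1305=-4.2653, w=(-15.1116−1.759)/3.1305=-5.3891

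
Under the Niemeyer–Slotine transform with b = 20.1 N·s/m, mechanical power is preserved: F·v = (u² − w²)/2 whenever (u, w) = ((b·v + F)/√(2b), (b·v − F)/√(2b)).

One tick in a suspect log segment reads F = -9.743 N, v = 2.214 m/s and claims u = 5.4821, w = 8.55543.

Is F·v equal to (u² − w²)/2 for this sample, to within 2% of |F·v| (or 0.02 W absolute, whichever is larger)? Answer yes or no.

yes

F·v = (-9.743)×2.214 = -21.5710 W.
(u² − w²)/2 = (30.0534 − 73.1954)/2 = -21.5710 W.
|Δ| = 0.0000;  2% of max(1, |F·v|) = 0.4314.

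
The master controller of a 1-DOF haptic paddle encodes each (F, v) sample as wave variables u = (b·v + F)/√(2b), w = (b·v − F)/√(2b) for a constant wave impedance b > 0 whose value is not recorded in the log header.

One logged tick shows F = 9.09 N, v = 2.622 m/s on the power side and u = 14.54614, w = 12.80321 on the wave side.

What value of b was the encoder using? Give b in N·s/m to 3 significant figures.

b = 54.4 N·s/m

u + w = 27.3494;  u + w = √(2b)·v, so √(2b) = 27.3494/2.622 = 10.4307.
b = (√(2b))²/2 = 108.7999/2 = 54.4000.
(Check via u − w = 2F/√(2b): u − w = 1.7429, 2F/√(2b) = 1.7429.)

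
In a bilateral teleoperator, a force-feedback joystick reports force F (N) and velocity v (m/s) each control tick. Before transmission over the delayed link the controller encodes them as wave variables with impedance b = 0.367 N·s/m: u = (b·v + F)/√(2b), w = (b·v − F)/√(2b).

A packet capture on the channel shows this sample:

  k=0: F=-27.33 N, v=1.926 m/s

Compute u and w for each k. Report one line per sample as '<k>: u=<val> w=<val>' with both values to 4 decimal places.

0: u=-31.0750 w=32.7251

k=0: b·v=0.367×1.926=0.7068; √(2b)=0.8567; u=(0.7068+(-27.33))/0.8567=-31.0750, w=(0.7068−(-27.33))/0.8567=32.7251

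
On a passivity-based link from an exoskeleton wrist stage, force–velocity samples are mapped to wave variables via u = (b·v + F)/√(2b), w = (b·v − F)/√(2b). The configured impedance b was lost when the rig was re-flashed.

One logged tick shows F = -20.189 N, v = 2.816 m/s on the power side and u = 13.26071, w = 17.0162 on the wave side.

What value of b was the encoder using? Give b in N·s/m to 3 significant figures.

b = 57.8 N·s/m

u + w = 30.2769;  u + w = √(2b)·v, so √(2b) = 30.2769/2.816 = 10.7517.
b = (√(2b))²/2 = 115.6000/2 = 57.8000.
(Check via u − w = 2F/√(2b): u − w = -3.7555, 2F/√(2b) = -3.7555.)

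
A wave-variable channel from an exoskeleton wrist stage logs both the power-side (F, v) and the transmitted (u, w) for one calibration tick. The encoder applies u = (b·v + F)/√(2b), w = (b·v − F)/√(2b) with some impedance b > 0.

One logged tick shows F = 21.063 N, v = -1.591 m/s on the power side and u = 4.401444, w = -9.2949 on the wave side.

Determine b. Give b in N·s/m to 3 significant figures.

b = 4.73 N·s/m

u + w = -4.893456;  u + w = √(2b)·v, so √(2b) = -4.893456/(-1.591) = 3.075711.
b = (√(2b))²/2 = 9.459997/2 = 4.729999.
(Check via u − w = 2F/√(2b): u − w = 13.696344, 2F/√(2b) = 13.696346.)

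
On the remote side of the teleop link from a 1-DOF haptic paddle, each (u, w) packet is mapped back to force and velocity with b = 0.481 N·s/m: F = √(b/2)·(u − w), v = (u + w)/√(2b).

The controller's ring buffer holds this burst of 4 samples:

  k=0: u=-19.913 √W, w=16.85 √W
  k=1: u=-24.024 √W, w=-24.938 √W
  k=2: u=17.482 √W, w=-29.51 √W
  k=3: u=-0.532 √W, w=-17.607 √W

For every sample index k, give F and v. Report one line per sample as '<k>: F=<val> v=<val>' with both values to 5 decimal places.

0: F=-18.02887 v=-3.12291
1: F=0.44823 v=-49.91966
2: F=23.04525 v=-12.26326
3: F=8.37372 v=-18.49379

k=0: u−w=-36.76300, u+w=-3.06300; √(b/2)=0.49041, √(2b)=0.98082; F=0.49041×(-36.763)=-18.02887, v=-3.06300/0.98082=-3.12291
k=1: u−w=0.91400, u+w=-48.96200; √(b/2)=0.49041, √(2b)=0.98082; F=0.49041×0.914=0.44823, v=-48.96200/0.98082=-49.91966
k=2: u−w=46.99200, u+w=-12.02800; √(b/2)=0.49041, √(2b)=0.98082; F=0.49041×46.992=23.04525, v=-12.02800/0.98082=-12.26326
k=3: u−w=17.07500, u+w=-18.13900; √(b/2)=0.49041, √(2b)=0.98082; F=0.49041×17.075=8.37372, v=-18.13900/0.98082=-18.49379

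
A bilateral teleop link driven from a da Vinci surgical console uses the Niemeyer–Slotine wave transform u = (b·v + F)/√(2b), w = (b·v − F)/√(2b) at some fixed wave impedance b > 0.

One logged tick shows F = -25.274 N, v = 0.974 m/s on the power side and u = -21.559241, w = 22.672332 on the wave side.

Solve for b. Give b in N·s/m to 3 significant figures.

b = 0.653 N·s/m

u + w = 1.113091;  u + w = √(2b)·v, so √(2b) = 1.113091/0.974 = 1.142804.
b = (√(2b))²/2 = 1.306001/2 = 0.653000.
(Check via u − w = 2F/√(2b): u − w = -44.231573, 2F/√(2b) = -44.231561.)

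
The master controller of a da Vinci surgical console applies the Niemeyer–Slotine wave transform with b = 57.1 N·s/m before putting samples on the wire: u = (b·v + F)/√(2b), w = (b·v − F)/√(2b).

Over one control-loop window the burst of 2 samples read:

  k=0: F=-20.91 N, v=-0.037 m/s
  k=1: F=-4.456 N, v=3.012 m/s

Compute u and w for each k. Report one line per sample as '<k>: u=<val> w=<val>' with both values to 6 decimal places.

0: u=-2.154384 w=1.758986
1: u=15.676802 w=16.510756

k=0: b·v=57.1×(-0.037)=-2.112700; √(2b)=10.686440; u=(-2.112700+(-20.91))/10.686440=-2.154384, w=(-2.112700−(-20.91))/10.686440=1.758986
k=1: b·v=57.1×3.012=171.985200; √(2b)=10.686440; u=(171.985200+(-4.456))/10.686440=15.676802, w=(171.985200−(-4.456))/10.686440=16.510756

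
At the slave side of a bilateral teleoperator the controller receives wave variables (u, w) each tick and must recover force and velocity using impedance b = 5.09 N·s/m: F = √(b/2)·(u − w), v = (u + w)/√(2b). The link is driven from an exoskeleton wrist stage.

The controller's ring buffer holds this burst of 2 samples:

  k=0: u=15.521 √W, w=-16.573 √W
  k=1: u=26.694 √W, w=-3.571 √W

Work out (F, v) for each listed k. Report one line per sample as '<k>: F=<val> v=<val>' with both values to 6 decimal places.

k=0: u−w=32.094000, u+w=-1.052000; √(b/2)=1.595306, √(2b)=3.190611; F=1.595306×32.094=51.199738, v=-1.052000/3.190611=-0.329717
k=1: u−w=30.265000, u+w=23.123000; √(b/2)=1.595306, √(2b)=3.190611; F=1.595306×30.265=48.281924, v=23.123000/3.190611=7.247201

0: F=51.199738 v=-0.329717
1: F=48.281924 v=7.247201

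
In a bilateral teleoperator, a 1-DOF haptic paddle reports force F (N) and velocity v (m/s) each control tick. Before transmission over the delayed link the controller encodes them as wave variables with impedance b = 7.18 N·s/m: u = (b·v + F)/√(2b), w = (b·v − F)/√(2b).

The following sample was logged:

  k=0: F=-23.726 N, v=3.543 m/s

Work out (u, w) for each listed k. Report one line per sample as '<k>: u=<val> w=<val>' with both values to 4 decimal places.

k=0: b·v=7.18×3.543=25.4387; √(2b)=3.7895; u=(25.4387+(-23.726))/3.7895=0.4520, w=(25.4387−(-23.726))/3.7895=12.9741

0: u=0.4520 w=12.9741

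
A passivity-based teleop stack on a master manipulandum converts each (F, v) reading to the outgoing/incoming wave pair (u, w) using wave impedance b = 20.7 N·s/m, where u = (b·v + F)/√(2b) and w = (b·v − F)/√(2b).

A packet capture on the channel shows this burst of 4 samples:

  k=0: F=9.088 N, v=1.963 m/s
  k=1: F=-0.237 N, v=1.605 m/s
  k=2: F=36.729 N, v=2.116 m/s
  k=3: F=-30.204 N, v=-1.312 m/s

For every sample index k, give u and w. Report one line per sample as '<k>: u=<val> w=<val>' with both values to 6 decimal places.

0: u=7.727683 w=4.902815
1: u=5.126678 w=5.200346
2: u=12.515800 w=1.099143
3: u=-8.915119 w=0.473339

k=0: b·v=20.7×1.963=40.634100; √(2b)=6.434283; u=(40.634100+9.088)/6.434283=7.727683, w=(40.634100−9.088)/6.434283=4.902815
k=1: b·v=20.7×1.605=33.223500; √(2b)=6.434283; u=(33.223500+(-0.237))/6.434283=5.126678, w=(33.223500−(-0.237))/6.434283=5.200346
k=2: b·v=20.7×2.116=43.801200; √(2b)=6.434283; u=(43.801200+36.729)/6.434283=12.515800, w=(43.801200−36.729)/6.434283=1.099143
k=3: b·v=20.7×(-1.312)=-27.158400; √(2b)=6.434283; u=(-27.158400+(-30.204))/6.434283=-8.915119, w=(-27.158400−(-30.204))/6.434283=0.473339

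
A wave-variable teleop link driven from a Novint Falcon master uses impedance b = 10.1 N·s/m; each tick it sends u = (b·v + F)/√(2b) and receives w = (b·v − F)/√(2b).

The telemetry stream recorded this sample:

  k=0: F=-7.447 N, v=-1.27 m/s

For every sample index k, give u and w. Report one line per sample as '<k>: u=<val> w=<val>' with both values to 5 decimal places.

k=0: b·v=10.1×(-1.27)=-12.82700; √(2b)=4.49444; u=(-12.82700+(-7.447))/4.49444=-4.51091, w=(-12.82700−(-7.447))/4.49444=-1.19703

0: u=-4.51091 w=-1.19703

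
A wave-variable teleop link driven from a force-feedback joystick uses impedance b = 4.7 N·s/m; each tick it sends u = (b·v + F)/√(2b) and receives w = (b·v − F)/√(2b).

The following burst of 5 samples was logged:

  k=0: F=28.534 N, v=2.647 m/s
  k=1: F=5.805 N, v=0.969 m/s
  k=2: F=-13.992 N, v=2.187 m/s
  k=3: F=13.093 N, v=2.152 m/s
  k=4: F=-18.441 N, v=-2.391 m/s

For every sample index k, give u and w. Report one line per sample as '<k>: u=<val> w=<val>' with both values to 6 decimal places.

0: u=13.364539 w=-5.248990
1: u=3.378831 w=-0.407933
2: u=-1.211080 w=7.916295
3: u=7.569419 w=-0.971512
4: u=-9.680125 w=2.349457

k=0: b·v=4.7×2.647=12.440900; √(2b)=3.065942; u=(12.440900+28.534)/3.065942=13.364539, w=(12.440900−28.534)/3.065942=-5.248990
k=1: b·v=4.7×0.969=4.554300; √(2b)=3.065942; u=(4.554300+5.805)/3.065942=3.378831, w=(4.554300−5.805)/3.065942=-0.407933
k=2: b·v=4.7×2.187=10.278900; √(2b)=3.065942; u=(10.278900+(-13.992))/3.065942=-1.211080, w=(10.278900−(-13.992))/3.065942=7.916295
k=3: b·v=4.7×2.152=10.114400; √(2b)=3.065942; u=(10.114400+13.093)/3.065942=7.569419, w=(10.114400−13.093)/3.065942=-0.971512
k=4: b·v=4.7×(-2.391)=-11.237700; √(2b)=3.065942; u=(-11.237700+(-18.441))/3.065942=-9.680125, w=(-11.237700−(-18.441))/3.065942=2.349457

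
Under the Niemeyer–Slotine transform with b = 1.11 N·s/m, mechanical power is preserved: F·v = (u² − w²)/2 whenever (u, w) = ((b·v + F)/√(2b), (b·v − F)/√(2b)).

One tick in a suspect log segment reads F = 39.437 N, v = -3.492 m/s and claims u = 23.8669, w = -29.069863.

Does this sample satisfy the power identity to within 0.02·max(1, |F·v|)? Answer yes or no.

F·v = 39.437×(-3.492) = -137.714004 W.
(u² − w²)/2 = (569.628916 − 845.056935)/2 = -137.714010 W.
|Δ| = 0.000006;  2% of max(1, |F·v|) = 2.754280.

yes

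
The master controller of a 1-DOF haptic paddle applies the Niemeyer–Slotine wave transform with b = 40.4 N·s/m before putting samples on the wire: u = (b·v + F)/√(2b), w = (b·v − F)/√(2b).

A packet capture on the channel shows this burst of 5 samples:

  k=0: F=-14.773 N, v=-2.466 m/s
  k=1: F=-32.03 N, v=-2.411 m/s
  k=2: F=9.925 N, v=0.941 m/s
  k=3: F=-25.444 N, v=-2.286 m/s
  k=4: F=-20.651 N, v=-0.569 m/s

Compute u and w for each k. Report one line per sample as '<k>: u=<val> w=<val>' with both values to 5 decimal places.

k=0: b·v=40.4×(-2.466)=-99.62640; √(2b)=8.98888; u=(-99.62640+(-14.773))/8.98888=-12.72677, w=(-99.62640−(-14.773))/8.98888=-9.43982
k=1: b·v=40.4×(-2.411)=-97.40440; √(2b)=8.98888; u=(-97.40440+(-32.03))/8.98888=-14.39939, w=(-97.40440−(-32.03))/8.98888=-7.27281
k=2: b·v=40.4×0.941=38.01640; √(2b)=8.98888; u=(38.01640+9.925)/8.98888=5.33341, w=(38.01640−9.925)/8.98888=3.12513
k=3: b·v=40.4×(-2.286)=-92.35440; √(2b)=8.98888; u=(-92.35440+(-25.444))/8.98888=-13.10490, w=(-92.35440−(-25.444))/8.98888=-7.44368
k=4: b·v=40.4×(-0.569)=-22.98760; √(2b)=8.98888; u=(-22.98760+(-20.651))/8.98888=-4.85473, w=(-22.98760−(-20.651))/8.98888=-0.25994

0: u=-12.72677 w=-9.43982
1: u=-14.39939 w=-7.27281
2: u=5.33341 w=3.12513
3: u=-13.10490 w=-7.44368
4: u=-4.85473 w=-0.25994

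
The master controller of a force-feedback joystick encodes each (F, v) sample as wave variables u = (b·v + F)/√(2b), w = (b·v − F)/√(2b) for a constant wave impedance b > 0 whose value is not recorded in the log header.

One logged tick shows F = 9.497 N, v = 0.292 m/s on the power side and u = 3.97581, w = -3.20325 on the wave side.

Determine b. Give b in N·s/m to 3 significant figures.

u + w = 0.7726;  u + w = √(2b)·v, so √(2b) = 0.7726/0.292 = 2.6458.
b = (√(2b))²/2 = 7.0000/2 = 3.5000.
(Check via u − w = 2F/√(2b): u − w = 7.1791, 2F/√(2b) = 7.1791.)

b = 3.5 N·s/m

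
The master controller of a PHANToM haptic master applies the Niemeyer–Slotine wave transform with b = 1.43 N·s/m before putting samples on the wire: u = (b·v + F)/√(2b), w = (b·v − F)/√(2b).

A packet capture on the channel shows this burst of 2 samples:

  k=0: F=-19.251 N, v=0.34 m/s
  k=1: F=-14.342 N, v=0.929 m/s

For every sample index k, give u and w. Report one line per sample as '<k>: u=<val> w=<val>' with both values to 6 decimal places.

0: u=-11.095859 w=11.670851
1: u=-7.695062 w=9.266143

k=0: b·v=1.43×0.34=0.486200; √(2b)=1.691153; u=(0.486200+(-19.251))/1.691153=-11.095859, w=(0.486200−(-19.251))/1.691153=11.670851
k=1: b·v=1.43×0.929=1.328470; √(2b)=1.691153; u=(1.328470+(-14.342))/1.691153=-7.695062, w=(1.328470−(-14.342))/1.691153=9.266143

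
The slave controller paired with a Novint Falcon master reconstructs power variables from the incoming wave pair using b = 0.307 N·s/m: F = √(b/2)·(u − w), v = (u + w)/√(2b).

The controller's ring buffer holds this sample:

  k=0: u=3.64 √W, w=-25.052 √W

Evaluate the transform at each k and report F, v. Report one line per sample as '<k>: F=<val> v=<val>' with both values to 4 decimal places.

0: F=11.2413 v=-27.3258

k=0: u−w=28.6920, u+w=-21.4120; √(b/2)=0.3918, √(2b)=0.7836; F=0.3918×28.692=11.2413, v=-21.4120/0.7836=-27.3258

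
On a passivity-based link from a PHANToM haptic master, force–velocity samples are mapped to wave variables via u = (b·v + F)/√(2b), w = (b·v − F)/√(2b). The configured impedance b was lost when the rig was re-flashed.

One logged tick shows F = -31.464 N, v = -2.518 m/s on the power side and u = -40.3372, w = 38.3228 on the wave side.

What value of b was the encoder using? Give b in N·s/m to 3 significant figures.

u + w = -2.01440;  u + w = √(2b)·v, so √(2b) = -2.01440/(-2.518) = 0.80000.
b = (√(2b))²/2 = 0.64000/2 = 0.32000.
(Check via u − w = 2F/√(2b): u − w = -78.66000, 2F/√(2b) = -78.66000.)

b = 0.32 N·s/m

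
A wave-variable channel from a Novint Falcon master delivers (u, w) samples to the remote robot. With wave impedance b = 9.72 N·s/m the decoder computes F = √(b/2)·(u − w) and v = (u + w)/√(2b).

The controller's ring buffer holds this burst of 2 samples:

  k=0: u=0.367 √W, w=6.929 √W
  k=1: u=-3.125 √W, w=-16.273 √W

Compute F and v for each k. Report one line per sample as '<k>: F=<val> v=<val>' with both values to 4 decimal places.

0: F=-14.4662 v=1.6548
1: F=28.9853 v=-4.3996

k=0: u−w=-6.5620, u+w=7.2960; √(b/2)=2.2045, √(2b)=4.4091; F=2.2045×(-6.562)=-14.4662, v=7.2960/4.4091=1.6548
k=1: u−w=13.1480, u+w=-19.3980; √(b/2)=2.2045, √(2b)=4.4091; F=2.2045×13.148=28.9853, v=-19.3980/4.4091=-4.3996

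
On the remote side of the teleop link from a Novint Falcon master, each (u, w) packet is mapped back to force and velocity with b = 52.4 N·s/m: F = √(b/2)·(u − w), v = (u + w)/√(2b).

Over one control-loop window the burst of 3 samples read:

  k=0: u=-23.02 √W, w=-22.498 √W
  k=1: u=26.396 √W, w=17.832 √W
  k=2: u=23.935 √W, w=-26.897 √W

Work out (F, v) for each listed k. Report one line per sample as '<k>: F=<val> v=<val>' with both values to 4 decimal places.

0: F=-2.6719 v=-4.4463
1: F=43.8356 v=4.3203
2: F=260.1883 v=-0.2893

k=0: u−w=-0.5220, u+w=-45.5180; √(b/2)=5.1186, √(2b)=10.2372; F=5.1186×(-0.522)=-2.6719, v=-45.5180/10.2372=-4.4463
k=1: u−w=8.5640, u+w=44.2280; √(b/2)=5.1186, √(2b)=10.2372; F=5.1186×8.564=43.8356, v=44.2280/10.2372=4.3203
k=2: u−w=50.8320, u+w=-2.9620; √(b/2)=5.1186, √(2b)=10.2372; F=5.1186×50.832=260.1883, v=-2.9620/10.2372=-0.2893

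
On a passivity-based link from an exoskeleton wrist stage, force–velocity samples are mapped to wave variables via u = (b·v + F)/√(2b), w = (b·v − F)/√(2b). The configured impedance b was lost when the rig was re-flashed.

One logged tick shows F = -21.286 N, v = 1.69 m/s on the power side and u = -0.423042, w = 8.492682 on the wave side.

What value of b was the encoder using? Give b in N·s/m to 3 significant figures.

b = 11.4 N·s/m

u + w = 8.069640;  u + w = √(2b)·v, so √(2b) = 8.069640/1.69 = 4.774935.
b = (√(2b))²/2 = 22.800003/2 = 11.400002.
(Check via u − w = 2F/√(2b): u − w = -8.915724, 2F/√(2b) = -8.915724.)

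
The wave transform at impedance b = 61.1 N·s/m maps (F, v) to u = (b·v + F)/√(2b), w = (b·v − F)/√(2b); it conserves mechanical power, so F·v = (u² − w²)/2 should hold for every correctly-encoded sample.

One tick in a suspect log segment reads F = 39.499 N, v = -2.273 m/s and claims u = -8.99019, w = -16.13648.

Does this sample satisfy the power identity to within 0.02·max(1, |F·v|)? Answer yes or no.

yes

F·v = 39.499×(-2.273) = -89.7812 W.
(u² − w²)/2 = (80.8235 − 260.3860)/2 = -89.7812 W.
|Δ| = 0.0000;  2% of max(1, |F·v|) = 1.7956.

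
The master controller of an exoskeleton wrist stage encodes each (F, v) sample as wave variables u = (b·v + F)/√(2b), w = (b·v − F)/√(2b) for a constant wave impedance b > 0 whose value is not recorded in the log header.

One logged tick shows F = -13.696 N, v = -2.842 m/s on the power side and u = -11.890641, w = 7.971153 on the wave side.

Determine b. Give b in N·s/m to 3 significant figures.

b = 0.951 N·s/m

u + w = -3.919488;  u + w = √(2b)·v, so √(2b) = -3.919488/(-2.842) = 1.379130.
b = (√(2b))²/2 = 1.902000/2 = 0.951000.
(Check via u − w = 2F/√(2b): u − w = -19.861794, 2F/√(2b) = -19.861794.)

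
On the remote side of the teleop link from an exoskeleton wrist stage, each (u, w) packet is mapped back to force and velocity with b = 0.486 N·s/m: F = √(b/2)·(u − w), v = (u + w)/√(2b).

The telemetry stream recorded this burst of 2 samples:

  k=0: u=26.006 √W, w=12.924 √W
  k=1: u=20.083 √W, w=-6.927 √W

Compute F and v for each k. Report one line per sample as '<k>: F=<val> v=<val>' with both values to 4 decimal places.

k=0: u−w=13.0820, u+w=38.9300; √(b/2)=0.4930, √(2b)=0.9859; F=0.4930×13.082=6.4488, v=38.9300/0.9859=39.4867
k=1: u−w=27.0100, u+w=13.1560; √(b/2)=0.4930, √(2b)=0.9859; F=0.4930×27.01=13.3146, v=13.1560/0.9859=13.3441

0: F=6.4488 v=39.4867
1: F=13.3146 v=13.3441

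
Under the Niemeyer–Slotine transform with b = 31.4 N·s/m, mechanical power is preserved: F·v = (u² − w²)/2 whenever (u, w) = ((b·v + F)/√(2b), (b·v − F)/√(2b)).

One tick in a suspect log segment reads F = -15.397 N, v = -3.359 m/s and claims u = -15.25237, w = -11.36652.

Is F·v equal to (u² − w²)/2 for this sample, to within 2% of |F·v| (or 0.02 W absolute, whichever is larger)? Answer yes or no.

F·v = (-15.397)×(-3.359) = 51.7185 W.
(u² − w²)/2 = (232.6348 − 129.1978)/2 = 51.7185 W.
|Δ| = 0.0000;  2% of max(1, |F·v|) = 1.0344.

yes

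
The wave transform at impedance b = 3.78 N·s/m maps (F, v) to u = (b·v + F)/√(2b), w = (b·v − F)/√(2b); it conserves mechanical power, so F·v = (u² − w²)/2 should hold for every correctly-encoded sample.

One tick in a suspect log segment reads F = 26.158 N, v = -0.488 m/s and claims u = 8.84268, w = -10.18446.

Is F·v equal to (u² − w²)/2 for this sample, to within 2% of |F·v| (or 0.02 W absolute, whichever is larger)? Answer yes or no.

yes

F·v = 26.158×(-0.488) = -12.76510 W.
(u² − w²)/2 = (78.19299 − 103.72323)/2 = -12.76512 W.
|Δ| = 0.00001;  2% of max(1, |F·v|) = 0.25530.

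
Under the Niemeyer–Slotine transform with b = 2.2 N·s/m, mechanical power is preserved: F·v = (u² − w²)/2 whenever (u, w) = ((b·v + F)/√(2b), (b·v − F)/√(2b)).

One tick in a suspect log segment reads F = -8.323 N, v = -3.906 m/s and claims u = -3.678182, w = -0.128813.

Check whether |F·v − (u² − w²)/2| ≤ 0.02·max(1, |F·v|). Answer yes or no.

no

F·v = (-8.323)×(-3.906) = 32.509638 W.
(u² − w²)/2 = (13.529023 − 0.016593)/2 = 6.756215 W.
|Δ| = 25.753423;  2% of max(1, |F·v|) = 0.650193.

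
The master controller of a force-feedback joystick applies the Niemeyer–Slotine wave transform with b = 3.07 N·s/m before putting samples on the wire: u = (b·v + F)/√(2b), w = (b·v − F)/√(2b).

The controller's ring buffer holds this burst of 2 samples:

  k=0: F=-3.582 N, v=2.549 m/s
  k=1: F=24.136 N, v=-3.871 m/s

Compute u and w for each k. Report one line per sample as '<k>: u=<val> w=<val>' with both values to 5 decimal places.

0: u=1.71251 w=4.60366
1: u=4.94452 w=-14.53648

k=0: b·v=3.07×2.549=7.82543; √(2b)=2.47790; u=(7.82543+(-3.582))/2.47790=1.71251, w=(7.82543−(-3.582))/2.47790=4.60366
k=1: b·v=3.07×(-3.871)=-11.88397; √(2b)=2.47790; u=(-11.88397+24.136)/2.47790=4.94452, w=(-11.88397−24.136)/2.47790=-14.53648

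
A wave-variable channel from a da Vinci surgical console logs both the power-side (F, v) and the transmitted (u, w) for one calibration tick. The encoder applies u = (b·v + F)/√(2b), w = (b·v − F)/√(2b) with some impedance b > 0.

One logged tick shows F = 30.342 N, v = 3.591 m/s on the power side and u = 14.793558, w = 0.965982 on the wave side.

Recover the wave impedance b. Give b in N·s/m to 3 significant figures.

u + w = 15.759540;  u + w = √(2b)·v, so √(2b) = 15.759540/3.591 = 4.388622.
b = (√(2b))²/2 = 19.259999/2 = 9.630000.
(Check via u − w = 2F/√(2b): u − w = 13.827576, 2F/√(2b) = 13.827576.)

b = 9.63 N·s/m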